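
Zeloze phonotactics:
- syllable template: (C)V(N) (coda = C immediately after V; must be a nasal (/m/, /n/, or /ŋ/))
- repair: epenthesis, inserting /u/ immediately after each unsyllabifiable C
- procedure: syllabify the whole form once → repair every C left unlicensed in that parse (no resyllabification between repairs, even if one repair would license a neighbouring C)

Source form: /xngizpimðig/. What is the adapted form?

xunugizupimðigu

Under (C)V(N), the unsyllabifiable consonants are /x/, /n/, /z/, /g/ (only a nasal (/m/, /n/, or /ŋ/) is licensed in coda position; onsets are limited to one consonant).
Each unlicensed consonant becomes the onset of a new syllable: /x/ → /xu/, /n/ → /nu/, /z/ → /zu/, /g/ → /gu/.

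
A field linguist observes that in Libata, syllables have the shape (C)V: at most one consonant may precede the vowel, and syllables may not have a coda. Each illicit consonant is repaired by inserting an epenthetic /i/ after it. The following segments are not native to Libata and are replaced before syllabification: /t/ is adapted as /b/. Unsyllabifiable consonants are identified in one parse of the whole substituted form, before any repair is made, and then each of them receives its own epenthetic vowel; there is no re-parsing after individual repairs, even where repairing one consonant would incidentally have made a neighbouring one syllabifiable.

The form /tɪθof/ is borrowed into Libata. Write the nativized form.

bɪθofi

Substitution: /t/ → /b/, giving /bɪθof/.
Under (C)V, the unsyllabifiable consonants are /f/ (no codas are permitted; onsets are limited to one consonant).
Each unlicensed consonant becomes the onset of a new syllable: /f/ → /fi/.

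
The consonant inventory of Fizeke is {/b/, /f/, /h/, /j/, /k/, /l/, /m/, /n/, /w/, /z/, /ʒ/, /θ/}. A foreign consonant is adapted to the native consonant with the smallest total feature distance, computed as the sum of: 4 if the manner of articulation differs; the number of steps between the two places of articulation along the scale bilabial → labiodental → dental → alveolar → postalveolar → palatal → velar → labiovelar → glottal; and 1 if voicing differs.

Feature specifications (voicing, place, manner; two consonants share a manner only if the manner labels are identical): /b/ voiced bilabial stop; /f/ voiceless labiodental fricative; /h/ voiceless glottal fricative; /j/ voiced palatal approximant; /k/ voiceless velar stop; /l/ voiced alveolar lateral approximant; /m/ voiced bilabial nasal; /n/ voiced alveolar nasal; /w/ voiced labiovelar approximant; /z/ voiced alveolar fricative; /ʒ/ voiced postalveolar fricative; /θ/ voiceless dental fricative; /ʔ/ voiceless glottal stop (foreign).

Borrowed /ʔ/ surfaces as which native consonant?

k

/k/ is closest: same manner (stop), place distance 2 (glottal→velar), same voicing; total 2. Next closest is /h/ at distance 4.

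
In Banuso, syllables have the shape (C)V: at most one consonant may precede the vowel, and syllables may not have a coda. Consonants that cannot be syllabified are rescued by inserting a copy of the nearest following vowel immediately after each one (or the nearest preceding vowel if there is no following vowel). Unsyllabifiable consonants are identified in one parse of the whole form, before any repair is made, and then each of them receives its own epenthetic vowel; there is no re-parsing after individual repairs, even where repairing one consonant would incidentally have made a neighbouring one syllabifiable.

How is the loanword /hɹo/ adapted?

Under (C)V, the unsyllabifiable consonants are /h/ (no codas are permitted; onsets are limited to one consonant).
Inserting the epenthetic vowel yields /h/ → /ho/.

hoɹo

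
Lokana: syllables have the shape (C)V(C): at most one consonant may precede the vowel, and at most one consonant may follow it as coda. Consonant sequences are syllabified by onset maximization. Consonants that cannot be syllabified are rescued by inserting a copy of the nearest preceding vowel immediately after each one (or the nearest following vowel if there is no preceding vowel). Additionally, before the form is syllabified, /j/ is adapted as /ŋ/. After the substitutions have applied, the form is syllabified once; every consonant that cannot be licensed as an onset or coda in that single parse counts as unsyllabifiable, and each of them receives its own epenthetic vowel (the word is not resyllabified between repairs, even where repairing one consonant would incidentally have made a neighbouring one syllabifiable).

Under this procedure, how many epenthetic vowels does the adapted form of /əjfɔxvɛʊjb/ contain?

1

After substitution the input is /əŋfɔxvɛʊŋb/.
The unsyllabifiable consonants are /b/; each receives one epenthetic vowel.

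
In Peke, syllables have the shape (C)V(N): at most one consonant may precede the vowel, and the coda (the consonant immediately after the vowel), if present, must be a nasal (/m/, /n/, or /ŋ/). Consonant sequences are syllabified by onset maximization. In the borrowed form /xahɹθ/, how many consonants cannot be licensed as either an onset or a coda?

3

Under (C)V(N), the unsyllabifiable consonants are /h/, /ɹ/, /θ/ (only a nasal (/m/, /n/, or /ŋ/) is licensed in coda position; onsets are limited to one consonant).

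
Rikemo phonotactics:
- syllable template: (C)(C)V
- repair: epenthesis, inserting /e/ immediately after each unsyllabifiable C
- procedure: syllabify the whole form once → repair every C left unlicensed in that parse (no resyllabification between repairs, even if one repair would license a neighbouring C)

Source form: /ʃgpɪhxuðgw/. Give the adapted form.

ʃegpɪhxuðegewe

Syllabifying with onset maximization leaves /ʃ/, /ð/, /g/, /w/ stranded (no codas are permitted; onsets may contain at most 2 consonants).
Epenthesis after each stranded consonant: /ʃ/ → /ʃe/, /ð/ → /ðe/, /g/ → /ge/, /w/ → /we/.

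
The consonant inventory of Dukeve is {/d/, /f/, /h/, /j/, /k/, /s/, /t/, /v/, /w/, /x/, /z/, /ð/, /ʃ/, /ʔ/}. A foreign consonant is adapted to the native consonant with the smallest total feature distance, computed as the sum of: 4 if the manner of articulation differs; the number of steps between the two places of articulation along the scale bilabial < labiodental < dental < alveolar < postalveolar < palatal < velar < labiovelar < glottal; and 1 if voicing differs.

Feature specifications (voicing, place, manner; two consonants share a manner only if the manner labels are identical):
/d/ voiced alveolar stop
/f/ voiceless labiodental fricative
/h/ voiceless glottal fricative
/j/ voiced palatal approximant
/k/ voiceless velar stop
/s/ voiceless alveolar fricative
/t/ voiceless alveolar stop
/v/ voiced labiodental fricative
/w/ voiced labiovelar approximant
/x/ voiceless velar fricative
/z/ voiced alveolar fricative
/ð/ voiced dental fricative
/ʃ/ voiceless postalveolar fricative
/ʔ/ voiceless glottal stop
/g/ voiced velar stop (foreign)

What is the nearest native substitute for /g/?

/k/ is closest: same manner (stop), place distance 0 (velar→velar), voicing differs (+1); total 1. Next closest is /d/ at distance 3.

k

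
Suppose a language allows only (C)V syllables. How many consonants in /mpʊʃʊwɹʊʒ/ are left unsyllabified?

3

The consonants /m/, /w/, /ʒ/ cannot be parsed into a legal (C)V syllable (no codas are permitted; onsets are limited to one consonant).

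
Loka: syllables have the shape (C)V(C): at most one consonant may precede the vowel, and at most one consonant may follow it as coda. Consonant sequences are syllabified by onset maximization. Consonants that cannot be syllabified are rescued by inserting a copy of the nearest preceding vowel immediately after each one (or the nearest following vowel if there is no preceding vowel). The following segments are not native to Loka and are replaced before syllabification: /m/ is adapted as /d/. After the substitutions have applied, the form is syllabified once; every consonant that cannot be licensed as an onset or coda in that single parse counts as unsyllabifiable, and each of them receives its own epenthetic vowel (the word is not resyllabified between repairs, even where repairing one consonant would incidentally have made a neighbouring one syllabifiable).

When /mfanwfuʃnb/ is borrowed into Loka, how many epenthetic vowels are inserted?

4

After substitution the input is /dfanwfuʃnb/.
The unsyllabifiable consonants are /d/, /w/, /n/, /b/; each receives one epenthetic vowel.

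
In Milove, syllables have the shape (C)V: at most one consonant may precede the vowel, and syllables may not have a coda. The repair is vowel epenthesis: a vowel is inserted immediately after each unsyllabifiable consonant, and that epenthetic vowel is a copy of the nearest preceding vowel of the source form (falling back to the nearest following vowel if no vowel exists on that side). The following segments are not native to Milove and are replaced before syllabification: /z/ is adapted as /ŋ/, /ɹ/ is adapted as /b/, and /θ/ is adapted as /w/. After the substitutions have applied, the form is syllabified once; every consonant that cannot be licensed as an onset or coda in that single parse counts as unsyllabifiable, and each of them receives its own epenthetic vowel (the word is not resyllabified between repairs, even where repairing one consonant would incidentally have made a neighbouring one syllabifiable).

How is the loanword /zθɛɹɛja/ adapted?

ŋɛwɛbɛja

Substitution: /z/ → /ŋ/, /θ/ → /w/, /ɹ/ → /b/, giving /ŋwɛbɛja/.
Syllabifying with onset maximization leaves /ŋ/ stranded (no codas are permitted; onsets are limited to one consonant).
Inserting the epenthetic vowel yields /ŋ/ → /ŋɛ/.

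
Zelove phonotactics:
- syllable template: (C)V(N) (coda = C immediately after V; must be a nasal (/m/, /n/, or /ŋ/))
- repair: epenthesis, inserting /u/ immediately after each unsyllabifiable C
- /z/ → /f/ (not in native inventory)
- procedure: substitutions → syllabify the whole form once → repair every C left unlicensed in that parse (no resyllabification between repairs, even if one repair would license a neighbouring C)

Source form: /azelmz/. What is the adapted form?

afelumufu

Substitution: /z/ → /f/, giving /afelmf/.
Syllabifying with onset maximization leaves /l/, /m/, /f/ stranded (only a nasal (/m/, /n/, or /ŋ/) is licensed in coda position; onsets are limited to one consonant).
Inserting the epenthetic vowel yields /l/ → /lu/, /m/ → /mu/, /f/ → /fu/.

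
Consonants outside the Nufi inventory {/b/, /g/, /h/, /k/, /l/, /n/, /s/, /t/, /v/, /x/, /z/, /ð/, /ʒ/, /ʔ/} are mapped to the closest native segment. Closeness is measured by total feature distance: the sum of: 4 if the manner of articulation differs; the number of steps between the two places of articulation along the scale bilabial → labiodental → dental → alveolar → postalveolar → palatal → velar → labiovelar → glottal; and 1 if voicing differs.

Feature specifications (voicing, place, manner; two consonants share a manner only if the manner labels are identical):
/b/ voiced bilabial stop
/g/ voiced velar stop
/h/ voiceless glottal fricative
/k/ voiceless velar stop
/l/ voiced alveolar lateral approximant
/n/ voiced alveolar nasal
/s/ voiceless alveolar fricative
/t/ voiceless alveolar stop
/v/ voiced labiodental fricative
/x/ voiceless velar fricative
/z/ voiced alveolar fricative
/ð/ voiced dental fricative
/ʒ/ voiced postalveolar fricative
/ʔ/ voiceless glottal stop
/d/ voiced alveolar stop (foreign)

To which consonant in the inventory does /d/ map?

/t/ is closest: same manner (stop), place distance 0 (alveolar→alveolar), voicing differs (+1); total 1. Next closest is /b/ at distance 3.

t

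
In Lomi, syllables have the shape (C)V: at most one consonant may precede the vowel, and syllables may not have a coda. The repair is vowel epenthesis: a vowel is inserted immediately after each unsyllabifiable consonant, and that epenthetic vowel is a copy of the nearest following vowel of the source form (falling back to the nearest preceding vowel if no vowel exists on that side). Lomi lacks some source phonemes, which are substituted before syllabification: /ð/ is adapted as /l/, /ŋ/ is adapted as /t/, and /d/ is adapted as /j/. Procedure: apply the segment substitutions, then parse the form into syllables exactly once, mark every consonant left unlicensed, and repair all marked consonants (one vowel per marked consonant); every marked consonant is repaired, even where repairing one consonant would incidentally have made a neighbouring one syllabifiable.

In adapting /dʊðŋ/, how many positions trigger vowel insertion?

2

After substitution the input is /jʊlt/.
The unsyllabifiable consonants are /l/, /t/; each receives one epenthetic vowel.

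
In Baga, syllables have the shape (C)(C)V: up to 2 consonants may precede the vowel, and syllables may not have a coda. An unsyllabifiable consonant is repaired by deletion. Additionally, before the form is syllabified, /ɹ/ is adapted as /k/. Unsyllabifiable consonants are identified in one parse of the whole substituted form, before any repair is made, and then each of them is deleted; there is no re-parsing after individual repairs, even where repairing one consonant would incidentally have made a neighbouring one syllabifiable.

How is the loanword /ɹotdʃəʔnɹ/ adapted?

Substitution: /ɹ/ → /k/, giving /kotdʃəʔnk/.
The consonants /t/, /ʔ/, /n/, /k/ cannot be parsed into a legal (C)(C)V syllable (no codas are permitted; onsets may contain at most 2 consonants).
Deleting the stranded consonants removes /t/, /ʔ/, /n/, /k/.

kodʃə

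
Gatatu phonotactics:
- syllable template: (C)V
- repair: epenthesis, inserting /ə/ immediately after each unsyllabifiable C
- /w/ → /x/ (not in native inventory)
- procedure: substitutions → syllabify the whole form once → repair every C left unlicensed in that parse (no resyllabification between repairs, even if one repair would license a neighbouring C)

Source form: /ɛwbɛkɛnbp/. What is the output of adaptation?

ɛxəbɛkɛnəbəpə

Substitution: /w/ → /x/, giving /ɛxbɛkɛnbp/.
Under (C)V, the unsyllabifiable consonants are /x/, /n/, /b/, /p/ (no codas are permitted; onsets are limited to one consonant).
Inserting the epenthetic vowel yields /x/ → /xə/, /n/ → /nə/, /b/ → /bə/, /p/ → /pə/.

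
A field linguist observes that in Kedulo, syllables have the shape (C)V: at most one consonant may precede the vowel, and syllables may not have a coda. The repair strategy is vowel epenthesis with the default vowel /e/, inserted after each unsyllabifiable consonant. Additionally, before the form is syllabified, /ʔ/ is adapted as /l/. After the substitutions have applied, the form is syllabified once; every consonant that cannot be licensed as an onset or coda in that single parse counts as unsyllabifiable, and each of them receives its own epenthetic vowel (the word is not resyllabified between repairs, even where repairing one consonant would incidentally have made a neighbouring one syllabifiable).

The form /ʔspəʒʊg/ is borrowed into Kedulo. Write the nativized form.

Substitution: /ʔ/ → /l/, giving /lspəʒʊg/.
Syllabifying with onset maximization leaves /l/, /s/, /g/ stranded (no codas are permitted; onsets are limited to one consonant).
Each unlicensed consonant becomes the onset of a new syllable: /l/ → /le/, /s/ → /se/, /g/ → /ge/.

lesepəʒʊge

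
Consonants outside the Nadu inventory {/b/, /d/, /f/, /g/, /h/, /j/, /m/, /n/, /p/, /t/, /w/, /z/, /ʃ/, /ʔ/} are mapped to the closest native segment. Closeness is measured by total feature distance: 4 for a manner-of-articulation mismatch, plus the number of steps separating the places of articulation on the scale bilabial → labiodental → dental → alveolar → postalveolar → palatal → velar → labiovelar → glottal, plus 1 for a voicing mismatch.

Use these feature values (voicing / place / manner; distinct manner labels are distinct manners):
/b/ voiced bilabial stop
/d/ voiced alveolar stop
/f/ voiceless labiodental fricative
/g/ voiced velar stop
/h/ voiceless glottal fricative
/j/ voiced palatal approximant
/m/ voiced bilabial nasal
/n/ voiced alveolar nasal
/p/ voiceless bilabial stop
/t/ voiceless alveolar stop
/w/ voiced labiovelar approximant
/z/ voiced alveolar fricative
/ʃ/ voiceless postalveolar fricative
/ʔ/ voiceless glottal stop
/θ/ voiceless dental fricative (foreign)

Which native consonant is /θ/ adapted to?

/f/ is closest: same manner (fricative), place distance 1 (dental→labiodental), same voicing; total 1. Next closest is /z/ at distance 2.

f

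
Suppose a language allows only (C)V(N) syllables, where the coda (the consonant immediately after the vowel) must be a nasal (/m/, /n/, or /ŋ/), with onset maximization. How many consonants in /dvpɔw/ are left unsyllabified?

Under (C)V(N), the unsyllabifiable consonants are /d/, /v/, /w/ (only a nasal (/m/, /n/, or /ŋ/) is licensed in coda position; onsets are limited to one consonant).

3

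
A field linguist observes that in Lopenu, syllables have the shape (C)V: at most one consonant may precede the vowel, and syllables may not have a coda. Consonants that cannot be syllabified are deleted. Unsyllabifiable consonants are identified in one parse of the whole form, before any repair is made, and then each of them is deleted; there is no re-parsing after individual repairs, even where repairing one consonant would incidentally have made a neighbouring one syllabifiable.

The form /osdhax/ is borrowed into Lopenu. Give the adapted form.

oha

Under (C)V, the unsyllabifiable consonants are /s/, /d/, /x/ (no codas are permitted; onsets are limited to one consonant).
Deletion applies to /s/, /d/, /x/.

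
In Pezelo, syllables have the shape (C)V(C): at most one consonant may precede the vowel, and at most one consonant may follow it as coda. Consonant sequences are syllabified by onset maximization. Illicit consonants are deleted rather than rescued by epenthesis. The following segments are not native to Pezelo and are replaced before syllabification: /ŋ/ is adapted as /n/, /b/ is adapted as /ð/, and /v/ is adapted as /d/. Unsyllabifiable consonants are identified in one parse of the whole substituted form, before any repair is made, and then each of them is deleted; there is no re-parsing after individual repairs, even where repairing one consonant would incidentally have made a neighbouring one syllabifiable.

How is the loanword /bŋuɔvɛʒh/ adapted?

nuɔdɛʒ

Substitution: /b/ → /ð/, /ŋ/ → /n/, /v/ → /d/, giving /ðnuɔdɛʒh/.
Syllabifying with onset maximization leaves /ð/, /h/ stranded (at most one coda consonant is licensed; onsets are limited to one consonant).
Deleting the stranded consonants removes /ð/, /h/.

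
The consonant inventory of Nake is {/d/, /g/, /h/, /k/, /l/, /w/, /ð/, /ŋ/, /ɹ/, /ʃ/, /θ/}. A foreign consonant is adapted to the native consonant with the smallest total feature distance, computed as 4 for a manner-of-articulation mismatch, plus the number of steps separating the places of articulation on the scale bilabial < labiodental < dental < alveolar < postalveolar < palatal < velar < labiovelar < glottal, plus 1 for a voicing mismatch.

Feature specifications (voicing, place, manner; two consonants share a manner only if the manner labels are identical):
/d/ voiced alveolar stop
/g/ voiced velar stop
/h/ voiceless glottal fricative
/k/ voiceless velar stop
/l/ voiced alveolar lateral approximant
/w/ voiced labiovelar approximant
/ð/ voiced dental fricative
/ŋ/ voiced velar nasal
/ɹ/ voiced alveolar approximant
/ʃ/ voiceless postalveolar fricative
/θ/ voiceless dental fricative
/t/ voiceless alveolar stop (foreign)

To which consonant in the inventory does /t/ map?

d

/d/ is closest: same manner (stop), place distance 0 (alveolar→alveolar), voicing differs (+1); total 1. Next closest is /k/ at distance 3.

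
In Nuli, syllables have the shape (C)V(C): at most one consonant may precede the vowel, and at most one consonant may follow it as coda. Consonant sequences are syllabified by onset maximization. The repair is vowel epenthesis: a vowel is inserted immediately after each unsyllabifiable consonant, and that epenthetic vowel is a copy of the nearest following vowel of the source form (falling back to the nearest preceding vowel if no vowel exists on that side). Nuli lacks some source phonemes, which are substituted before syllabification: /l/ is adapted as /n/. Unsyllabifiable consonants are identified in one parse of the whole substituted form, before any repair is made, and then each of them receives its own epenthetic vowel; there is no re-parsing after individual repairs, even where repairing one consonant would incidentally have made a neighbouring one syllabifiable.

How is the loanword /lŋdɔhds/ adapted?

Substitution: /l/ → /n/, giving /nŋdɔhds/.
Syllabifying with onset maximization leaves /n/, /ŋ/, /d/, /s/ stranded (at most one coda consonant is licensed; onsets are limited to one consonant).
Epenthesis after each stranded consonant: /n/ → /nɔ/, /ŋ/ → /ŋɔ/, /d/ → /dɔ/, /s/ → /sɔ/.

nɔŋɔdɔhdɔsɔ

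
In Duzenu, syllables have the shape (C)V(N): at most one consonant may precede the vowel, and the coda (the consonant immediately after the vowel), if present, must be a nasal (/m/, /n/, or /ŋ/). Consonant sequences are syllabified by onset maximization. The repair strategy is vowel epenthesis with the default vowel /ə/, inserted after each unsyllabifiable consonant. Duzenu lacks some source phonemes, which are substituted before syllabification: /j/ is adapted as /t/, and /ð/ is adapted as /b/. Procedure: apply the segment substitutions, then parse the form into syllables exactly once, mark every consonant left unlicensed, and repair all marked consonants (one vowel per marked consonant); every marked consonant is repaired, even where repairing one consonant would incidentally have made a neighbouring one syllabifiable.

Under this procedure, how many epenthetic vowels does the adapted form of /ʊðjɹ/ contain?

After substitution the input is /ʊbtɹ/.
The unsyllabifiable consonants are /b/, /t/, /ɹ/; each receives one epenthetic vowel.

3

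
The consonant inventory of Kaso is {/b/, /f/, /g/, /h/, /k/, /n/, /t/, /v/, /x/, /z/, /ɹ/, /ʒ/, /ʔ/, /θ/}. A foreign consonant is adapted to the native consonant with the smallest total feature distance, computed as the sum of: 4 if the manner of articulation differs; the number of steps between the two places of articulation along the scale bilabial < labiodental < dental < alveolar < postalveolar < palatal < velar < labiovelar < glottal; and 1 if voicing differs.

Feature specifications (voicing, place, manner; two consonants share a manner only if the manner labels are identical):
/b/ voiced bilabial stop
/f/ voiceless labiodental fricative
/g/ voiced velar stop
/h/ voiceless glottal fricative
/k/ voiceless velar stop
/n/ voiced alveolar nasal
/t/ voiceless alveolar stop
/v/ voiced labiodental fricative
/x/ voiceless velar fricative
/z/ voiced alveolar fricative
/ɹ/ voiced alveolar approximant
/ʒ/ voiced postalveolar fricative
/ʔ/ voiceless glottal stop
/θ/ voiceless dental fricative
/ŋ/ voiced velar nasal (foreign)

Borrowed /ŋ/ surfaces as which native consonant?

/n/ is closest: same manner (nasal), place distance 3 (velar→alveolar), same voicing; total 3. Next closest is /g/ at distance 4.

n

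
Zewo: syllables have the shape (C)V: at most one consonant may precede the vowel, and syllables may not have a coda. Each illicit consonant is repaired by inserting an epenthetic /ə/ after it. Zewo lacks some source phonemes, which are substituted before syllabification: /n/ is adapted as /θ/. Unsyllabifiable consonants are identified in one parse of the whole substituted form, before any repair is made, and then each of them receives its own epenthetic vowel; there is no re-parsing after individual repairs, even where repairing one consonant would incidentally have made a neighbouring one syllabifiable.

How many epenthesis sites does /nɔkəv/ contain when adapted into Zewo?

After substitution the input is /θɔkəv/.
The unsyllabifiable consonants are /v/; each receives one epenthetic vowel.

1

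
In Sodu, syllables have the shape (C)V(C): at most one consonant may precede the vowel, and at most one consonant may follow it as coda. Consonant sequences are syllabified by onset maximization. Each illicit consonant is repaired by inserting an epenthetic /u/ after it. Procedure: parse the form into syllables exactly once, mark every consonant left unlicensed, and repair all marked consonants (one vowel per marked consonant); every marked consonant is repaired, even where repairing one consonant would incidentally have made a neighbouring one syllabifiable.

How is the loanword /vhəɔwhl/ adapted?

Under (C)V(C), the unsyllabifiable consonants are /v/, /h/, /l/ (at most one coda consonant is licensed; onsets are limited to one consonant).
Inserting the epenthetic vowel yields /v/ → /vu/, /h/ → /hu/, /l/ → /lu/.

vuhəɔwhulu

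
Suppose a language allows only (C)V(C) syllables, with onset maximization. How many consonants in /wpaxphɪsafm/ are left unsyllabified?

3

Syllabifying with onset maximization leaves /w/, /p/, /m/ stranded (at most one coda consonant is licensed; onsets are limited to one consonant).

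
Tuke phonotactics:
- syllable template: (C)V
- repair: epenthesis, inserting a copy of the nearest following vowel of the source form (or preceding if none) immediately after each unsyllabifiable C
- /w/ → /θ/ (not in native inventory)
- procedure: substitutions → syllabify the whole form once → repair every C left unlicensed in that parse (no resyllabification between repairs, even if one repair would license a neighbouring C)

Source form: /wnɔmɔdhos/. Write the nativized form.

Substitution: /w/ → /θ/, giving /θnɔmɔdhos/.
Under (C)V, the unsyllabifiable consonants are /θ/, /d/, /s/ (no codas are permitted; onsets are limited to one consonant).
Each unlicensed consonant becomes the onset of a new syllable: /θ/ → /θɔ/, /d/ → /do/, /s/ → /so/.

θɔnɔmɔdohoso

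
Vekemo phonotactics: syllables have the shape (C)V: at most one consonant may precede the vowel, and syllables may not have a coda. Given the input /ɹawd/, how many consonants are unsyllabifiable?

2

Syllabifying with onset maximization leaves /w/, /d/ stranded (no codas are permitted; onsets are limited to one consonant).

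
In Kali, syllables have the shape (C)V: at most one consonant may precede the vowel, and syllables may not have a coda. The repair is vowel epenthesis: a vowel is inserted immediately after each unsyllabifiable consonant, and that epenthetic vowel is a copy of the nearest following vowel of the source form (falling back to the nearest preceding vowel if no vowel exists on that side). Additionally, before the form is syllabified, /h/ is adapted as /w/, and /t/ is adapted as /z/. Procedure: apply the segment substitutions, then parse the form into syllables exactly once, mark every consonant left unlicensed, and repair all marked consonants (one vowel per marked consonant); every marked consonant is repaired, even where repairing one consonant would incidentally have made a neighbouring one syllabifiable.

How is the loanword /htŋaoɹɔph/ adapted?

Substitution: /h/ → /w/, /t/ → /z/, giving /wzŋaoɹɔpw/.
Under (C)V, the unsyllabifiable consonants are /w/, /z/, /p/, /w/ (no codas are permitted; onsets are limited to one consonant).
Inserting the epenthetic vowel yields /w/ → /wa/, /z/ → /za/, /p/ → /pɔ/, /w/ → /wɔ/.

wazaŋaoɹɔpɔwɔ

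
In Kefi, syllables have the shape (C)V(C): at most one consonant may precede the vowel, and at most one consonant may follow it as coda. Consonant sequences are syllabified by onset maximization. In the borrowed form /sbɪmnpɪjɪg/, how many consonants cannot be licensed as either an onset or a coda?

Under (C)V(C), the unsyllabifiable consonants are /s/, /n/ (at most one coda consonant is licensed; onsets are limited to one consonant).

2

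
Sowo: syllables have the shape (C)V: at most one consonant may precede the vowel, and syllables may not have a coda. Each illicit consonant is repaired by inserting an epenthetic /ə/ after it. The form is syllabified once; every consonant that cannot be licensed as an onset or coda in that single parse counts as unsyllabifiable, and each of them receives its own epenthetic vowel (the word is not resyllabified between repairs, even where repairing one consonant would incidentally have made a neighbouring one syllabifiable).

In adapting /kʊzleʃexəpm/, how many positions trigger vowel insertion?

3

The unsyllabifiable consonants are /z/, /p/, /m/; each receives one epenthetic vowel.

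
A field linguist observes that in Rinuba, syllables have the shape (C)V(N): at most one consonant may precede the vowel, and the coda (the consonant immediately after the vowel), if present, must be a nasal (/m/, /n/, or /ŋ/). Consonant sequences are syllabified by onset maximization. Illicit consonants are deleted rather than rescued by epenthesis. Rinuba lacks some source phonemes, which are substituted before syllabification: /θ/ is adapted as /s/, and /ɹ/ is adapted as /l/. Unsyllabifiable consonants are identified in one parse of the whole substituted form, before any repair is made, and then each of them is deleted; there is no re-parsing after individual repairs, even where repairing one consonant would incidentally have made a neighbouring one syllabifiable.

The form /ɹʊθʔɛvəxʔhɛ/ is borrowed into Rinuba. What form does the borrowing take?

Substitution: /ɹ/ → /l/, /θ/ → /s/, giving /lʊsʔɛvəxʔhɛ/.
Syllabifying with onset maximization leaves /s/, /x/, /ʔ/ stranded (only a nasal (/m/, /n/, or /ŋ/) is licensed in coda position; onsets are limited to one consonant).
Each unlicensed consonant is deleted: /s/, /x/, /ʔ/.

lʊʔɛvəhɛ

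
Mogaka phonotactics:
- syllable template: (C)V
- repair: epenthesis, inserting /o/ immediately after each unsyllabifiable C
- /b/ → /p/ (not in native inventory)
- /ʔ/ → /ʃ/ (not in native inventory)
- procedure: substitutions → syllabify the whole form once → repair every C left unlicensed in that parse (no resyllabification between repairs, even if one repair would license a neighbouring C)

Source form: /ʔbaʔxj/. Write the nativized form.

Substitution: /ʔ/ → /ʃ/, /b/ → /p/, giving /ʃpaʃxj/.
The consonants /ʃ/, /ʃ/, /x/, /j/ cannot be parsed into a legal (C)V syllable (no codas are permitted; onsets are limited to one consonant).
Each unlicensed consonant becomes the onset of a new syllable: /ʃ/ → /ʃo/, /ʃ/ → /ʃo/, /x/ → /xo/, /j/ → /jo/.

ʃopaʃoxojo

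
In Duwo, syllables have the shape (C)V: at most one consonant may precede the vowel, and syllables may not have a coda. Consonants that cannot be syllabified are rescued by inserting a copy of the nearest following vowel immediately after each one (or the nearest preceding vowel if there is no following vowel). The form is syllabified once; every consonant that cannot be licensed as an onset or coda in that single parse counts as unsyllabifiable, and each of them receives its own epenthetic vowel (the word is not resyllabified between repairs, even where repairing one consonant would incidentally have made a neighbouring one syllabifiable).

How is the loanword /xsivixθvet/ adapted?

xisivixeθevete

Syllabifying with onset maximization leaves /x/, /x/, /θ/, /t/ stranded (no codas are permitted; onsets are limited to one consonant).
Each unlicensed consonant becomes the onset of a new syllable: /x/ → /xi/, /x/ → /xe/, /θ/ → /θe/, /t/ → /te/.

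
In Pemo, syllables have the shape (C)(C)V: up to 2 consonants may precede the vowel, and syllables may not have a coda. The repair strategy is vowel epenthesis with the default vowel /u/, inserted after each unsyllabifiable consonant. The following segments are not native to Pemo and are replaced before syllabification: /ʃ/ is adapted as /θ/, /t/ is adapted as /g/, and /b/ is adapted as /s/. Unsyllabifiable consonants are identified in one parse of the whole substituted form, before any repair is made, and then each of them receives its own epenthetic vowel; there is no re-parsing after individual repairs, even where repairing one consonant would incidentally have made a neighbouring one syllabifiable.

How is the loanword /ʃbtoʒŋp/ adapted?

θusgoʒuŋupu

Substitution: /ʃ/ → /θ/, /b/ → /s/, /t/ → /g/, giving /θsgoʒŋp/.
Under (C)(C)V, the unsyllabifiable consonants are /θ/, /ʒ/, /ŋ/, /p/ (no codas are permitted; onsets may contain at most 2 consonants).
Each unlicensed consonant becomes the onset of a new syllable: /θ/ → /θu/, /ʒ/ → /ʒu/, /ŋ/ → /ŋu/, /p/ → /pu/.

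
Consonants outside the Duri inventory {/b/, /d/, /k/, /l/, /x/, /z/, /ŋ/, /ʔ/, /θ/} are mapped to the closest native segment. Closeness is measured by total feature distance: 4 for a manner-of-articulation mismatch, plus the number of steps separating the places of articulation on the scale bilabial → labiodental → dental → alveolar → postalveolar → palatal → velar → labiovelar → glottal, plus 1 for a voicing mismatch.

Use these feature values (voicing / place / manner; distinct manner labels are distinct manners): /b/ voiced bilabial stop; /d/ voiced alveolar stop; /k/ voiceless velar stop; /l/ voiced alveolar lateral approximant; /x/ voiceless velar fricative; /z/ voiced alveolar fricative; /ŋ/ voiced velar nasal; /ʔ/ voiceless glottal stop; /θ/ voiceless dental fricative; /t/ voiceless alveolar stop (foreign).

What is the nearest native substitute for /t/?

/d/ is closest: same manner (stop), place distance 0 (alveolar→alveolar), voicing differs (+1); total 1. Next closest is /k/ at distance 3.

d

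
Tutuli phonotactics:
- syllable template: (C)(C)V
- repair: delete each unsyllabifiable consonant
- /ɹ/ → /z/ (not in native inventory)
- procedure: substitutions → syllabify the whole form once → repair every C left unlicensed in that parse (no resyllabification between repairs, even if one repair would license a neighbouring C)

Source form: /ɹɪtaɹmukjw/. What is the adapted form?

zɪtazmu

Substitution: /ɹ/ → /z/, giving /zɪtazmukjw/.
Under (C)(C)V, the unsyllabifiable consonants are /k/, /j/, /w/ (no codas are permitted; onsets may contain at most 2 consonants).
Each unlicensed consonant is deleted: /k/, /j/, /w/.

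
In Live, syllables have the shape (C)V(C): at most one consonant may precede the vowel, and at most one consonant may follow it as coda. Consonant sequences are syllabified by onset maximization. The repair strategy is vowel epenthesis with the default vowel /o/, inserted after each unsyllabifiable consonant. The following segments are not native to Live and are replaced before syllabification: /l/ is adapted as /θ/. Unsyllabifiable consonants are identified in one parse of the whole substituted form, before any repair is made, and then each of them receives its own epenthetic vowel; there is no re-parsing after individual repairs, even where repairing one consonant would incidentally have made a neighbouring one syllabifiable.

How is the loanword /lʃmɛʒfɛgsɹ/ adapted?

Substitution: /l/ → /θ/, giving /θʃmɛʒfɛgsɹ/.
Under (C)V(C), the unsyllabifiable consonants are /θ/, /ʃ/, /s/, /ɹ/ (at most one coda consonant is licensed; onsets are limited to one consonant).
Each unlicensed consonant becomes the onset of a new syllable: /θ/ → /θo/, /ʃ/ → /ʃo/, /s/ → /so/, /ɹ/ → /ɹo/.

θoʃomɛʒfɛgsoɹo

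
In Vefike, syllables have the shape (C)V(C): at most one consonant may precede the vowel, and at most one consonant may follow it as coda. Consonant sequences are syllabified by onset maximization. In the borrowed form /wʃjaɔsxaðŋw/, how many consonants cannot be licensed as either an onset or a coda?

4

Under (C)V(C), the unsyllabifiable consonants are /w/, /ʃ/, /ŋ/, /w/ (at most one coda consonant is licensed; onsets are limited to one consonant).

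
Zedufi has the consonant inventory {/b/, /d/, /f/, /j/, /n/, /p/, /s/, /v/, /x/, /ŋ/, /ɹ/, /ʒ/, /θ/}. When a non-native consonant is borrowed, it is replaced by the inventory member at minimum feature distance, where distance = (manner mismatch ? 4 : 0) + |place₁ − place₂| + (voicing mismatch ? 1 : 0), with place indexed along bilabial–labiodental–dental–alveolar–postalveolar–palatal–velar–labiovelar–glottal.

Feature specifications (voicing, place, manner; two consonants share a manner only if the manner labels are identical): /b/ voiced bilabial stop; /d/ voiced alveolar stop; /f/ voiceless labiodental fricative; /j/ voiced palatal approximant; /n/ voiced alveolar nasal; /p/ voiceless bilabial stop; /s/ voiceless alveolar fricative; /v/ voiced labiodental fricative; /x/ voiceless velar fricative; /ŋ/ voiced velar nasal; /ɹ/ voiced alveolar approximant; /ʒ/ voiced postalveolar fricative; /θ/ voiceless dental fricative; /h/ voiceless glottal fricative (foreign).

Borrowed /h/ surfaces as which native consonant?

/x/ is closest: same manner (fricative), place distance 2 (glottal→velar), same voicing; total 2. Next closest is /s/ at distance 5.

x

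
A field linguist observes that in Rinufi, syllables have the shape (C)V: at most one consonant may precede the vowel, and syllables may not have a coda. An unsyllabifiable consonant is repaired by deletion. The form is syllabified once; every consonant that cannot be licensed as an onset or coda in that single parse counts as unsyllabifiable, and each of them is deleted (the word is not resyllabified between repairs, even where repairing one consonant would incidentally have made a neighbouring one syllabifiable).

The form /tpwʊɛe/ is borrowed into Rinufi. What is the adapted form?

The consonants /t/, /p/ cannot be parsed into a legal (C)V syllable (no codas are permitted; onsets are limited to one consonant).
Deletion applies to /t/, /p/.

wʊɛe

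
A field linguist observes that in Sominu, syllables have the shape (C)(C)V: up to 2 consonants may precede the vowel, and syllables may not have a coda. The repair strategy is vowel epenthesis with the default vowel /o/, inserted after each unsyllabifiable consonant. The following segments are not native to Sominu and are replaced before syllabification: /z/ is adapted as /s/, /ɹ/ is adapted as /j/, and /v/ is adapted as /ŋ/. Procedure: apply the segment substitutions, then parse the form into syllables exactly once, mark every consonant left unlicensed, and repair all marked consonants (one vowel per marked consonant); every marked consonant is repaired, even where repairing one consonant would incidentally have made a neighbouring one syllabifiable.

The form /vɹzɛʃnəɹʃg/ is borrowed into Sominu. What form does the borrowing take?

ŋojsɛʃnəjoʃogo

Substitution: /v/ → /ŋ/, /ɹ/ → /j/, /z/ → /s/, giving /ŋjsɛʃnəjʃg/.
Syllabifying with onset maximization leaves /ŋ/, /j/, /ʃ/, /g/ stranded (no codas are permitted; onsets may contain at most 2 consonants).
Epenthesis after each stranded consonant: /ŋ/ → /ŋo/, /j/ → /jo/, /ʃ/ → /ʃo/, /g/ → /go/.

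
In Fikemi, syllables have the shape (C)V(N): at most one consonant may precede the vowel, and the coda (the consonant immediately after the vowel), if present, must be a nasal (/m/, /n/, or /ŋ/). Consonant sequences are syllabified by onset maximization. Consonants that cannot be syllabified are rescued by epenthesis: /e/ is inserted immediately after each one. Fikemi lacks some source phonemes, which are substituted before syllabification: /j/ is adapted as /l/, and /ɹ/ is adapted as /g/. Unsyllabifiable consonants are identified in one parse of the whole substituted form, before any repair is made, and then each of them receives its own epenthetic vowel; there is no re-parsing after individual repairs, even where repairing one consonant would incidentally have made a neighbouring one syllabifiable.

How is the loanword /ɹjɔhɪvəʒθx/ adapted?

gelɔhɪvəʒeθexe

Substitution: /ɹ/ → /g/, /j/ → /l/, giving /glɔhɪvəʒθx/.
The consonants /g/, /ʒ/, /θ/, /x/ cannot be parsed into a legal (C)V(N) syllable (only a nasal (/m/, /n/, or /ŋ/) is licensed in coda position; onsets are limited to one consonant).
Epenthesis after each stranded consonant: /g/ → /ge/, /ʒ/ → /ʒe/, /θ/ → /θe/, /x/ → /xe/.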